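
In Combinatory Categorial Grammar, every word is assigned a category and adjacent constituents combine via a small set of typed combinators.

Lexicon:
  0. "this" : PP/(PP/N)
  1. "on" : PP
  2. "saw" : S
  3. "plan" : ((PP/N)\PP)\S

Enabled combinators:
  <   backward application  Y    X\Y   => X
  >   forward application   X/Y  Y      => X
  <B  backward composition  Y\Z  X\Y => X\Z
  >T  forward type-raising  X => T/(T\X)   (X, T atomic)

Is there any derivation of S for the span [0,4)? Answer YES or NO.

PP/(PP/N) PP S ((PP/N)\PP)\S
CKY chart[0,4] = {N/(N\PP), NP/(NP\PP), PP, PP/(PP\PP), S/(S\PP)}; S ∉ chart

NO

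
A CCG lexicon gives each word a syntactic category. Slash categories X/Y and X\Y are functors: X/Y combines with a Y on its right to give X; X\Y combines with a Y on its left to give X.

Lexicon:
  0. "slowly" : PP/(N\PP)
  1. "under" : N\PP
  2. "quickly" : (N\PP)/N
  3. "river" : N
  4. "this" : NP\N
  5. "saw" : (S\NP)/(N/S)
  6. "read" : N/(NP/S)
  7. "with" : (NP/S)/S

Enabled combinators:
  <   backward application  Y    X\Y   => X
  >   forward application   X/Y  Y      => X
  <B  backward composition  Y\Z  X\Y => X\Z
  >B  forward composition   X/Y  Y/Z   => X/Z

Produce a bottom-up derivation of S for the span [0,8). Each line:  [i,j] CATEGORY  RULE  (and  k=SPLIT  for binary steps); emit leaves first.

[0,8] S   <
  [0,5] NP   <
    [0,4] N   <
      [0,2] PP   >
        [0,1] "slowly" : PP/(N\PP)
        [1,2] "under" : N\PP
      [2,4] N\PP   >
        [2,3] "quickly" : (N\PP)/N
        [3,4] "river" : N
    [4,5] "this" : NP\N
  [5,8] S\NP   >
    [5,6] "saw" : (S\NP)/(N/S)
    [6,8] N/S   >B
      [6,7] "read" : N/(NP/S)
      [7,8] "with" : (NP/S)/S

[0,1] PP/(N\PP)  lex  "slowly"
[1,2] N\PP  lex  "under"
[0,2] PP  >  k=1
[2,3] (N\PP)/N  lex  "quickly"
[3,4] N  lex  "river"
[2,4] N\PP  >  k=3
[0,4] N  <  k=2
[4,5] NP\N  lex  "this"
[0,5] NP  <  k=4
[5,6] (S\NP)/(N/S)  lex  "saw"
[6,7] N/(NP/S)  lex  "read"
[7,8] (NP/S)/S  lex  "with"
[6,8] N/S  >B  k=7
[5,8] S\NP  >  k=6
[0,8] S  <  k=5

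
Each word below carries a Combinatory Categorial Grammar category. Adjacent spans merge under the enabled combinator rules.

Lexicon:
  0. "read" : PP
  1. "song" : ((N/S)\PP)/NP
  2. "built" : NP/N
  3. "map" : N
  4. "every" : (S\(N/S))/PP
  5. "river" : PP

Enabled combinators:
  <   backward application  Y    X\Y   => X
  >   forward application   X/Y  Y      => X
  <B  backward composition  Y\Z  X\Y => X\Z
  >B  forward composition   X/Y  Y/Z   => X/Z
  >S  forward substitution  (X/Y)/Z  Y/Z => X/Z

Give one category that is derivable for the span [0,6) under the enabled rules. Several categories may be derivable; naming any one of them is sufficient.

[0,6] S   <
  [0,4] N/S   <
    [0,1] "read" : PP
    [1,4] (N/S)\PP   >
      [1,2] "song" : ((N/S)\PP)/NP
      [2,4] NP   >
        [2,3] "built" : NP/N
        [3,4] "map" : N
  [4,6] S\(N/S)   >
    [4,5] "every" : (S\(N/S))/PP
    [5,6] "river" : PP

S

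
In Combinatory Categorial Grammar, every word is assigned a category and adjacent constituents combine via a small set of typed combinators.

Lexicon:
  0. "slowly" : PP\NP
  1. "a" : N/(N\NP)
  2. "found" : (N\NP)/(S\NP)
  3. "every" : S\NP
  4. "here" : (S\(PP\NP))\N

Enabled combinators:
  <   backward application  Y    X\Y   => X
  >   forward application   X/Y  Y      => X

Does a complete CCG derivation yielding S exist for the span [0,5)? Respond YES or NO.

YES

[0,5] S   <
  [0,1] "slowly" : PP\NP
  [1,5] S\(PP\NP)   <
    [1,4] N   >
      [1,2] "a" : N/(N\NP)
      [2,4] N\NP   >
        [2,3] "found" : (N\NP)/(S\NP)
        [3,4] "every" : S\NP
    [4,5] "here" : (S\(PP\NP))\N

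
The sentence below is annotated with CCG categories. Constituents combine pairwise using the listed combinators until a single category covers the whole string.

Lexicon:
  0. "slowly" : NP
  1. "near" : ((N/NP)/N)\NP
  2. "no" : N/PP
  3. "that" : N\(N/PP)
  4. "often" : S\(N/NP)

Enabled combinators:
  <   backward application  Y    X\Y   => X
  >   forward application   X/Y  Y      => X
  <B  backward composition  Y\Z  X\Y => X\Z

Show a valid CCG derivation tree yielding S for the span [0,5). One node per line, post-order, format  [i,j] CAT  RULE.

[0,1] NP  lex  "slowly"
[1,2] ((N/NP)/N)\NP  lex  "near"
[0,2] (N/NP)/N  <  k=1
[2,3] N/PP  lex  "no"
[3,4] N\(N/PP)  lex  "that"
[2,4] N  <  k=3
[0,4] N/NP  >  k=2
[4,5] S\(N/NP)  lex  "often"
[0,5] S  <  k=4

[0,5] S   <
  [0,4] N/NP   >
    [0,2] (N/NP)/N   <
      [0,1] "slowly" : NP
      [1,2] "near" : ((N/NP)/N)\NP
    [2,4] N   <
      [2,3] "no" : N/PP
      [3,4] "that" : N\(N/PP)
  [4,5] "often" : S\(N/NP)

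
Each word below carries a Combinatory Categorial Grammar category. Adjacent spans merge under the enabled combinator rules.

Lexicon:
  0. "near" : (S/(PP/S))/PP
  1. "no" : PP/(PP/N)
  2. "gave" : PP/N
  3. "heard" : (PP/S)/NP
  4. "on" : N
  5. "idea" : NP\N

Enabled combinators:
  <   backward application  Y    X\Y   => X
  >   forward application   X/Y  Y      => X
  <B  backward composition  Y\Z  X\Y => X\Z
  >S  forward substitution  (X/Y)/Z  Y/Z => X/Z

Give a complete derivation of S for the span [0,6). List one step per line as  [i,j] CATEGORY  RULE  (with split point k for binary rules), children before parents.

[0,6] S   >
  [0,3] S/(PP/S)   >
    [0,1] "near" : (S/(PP/S))/PP
    [1,3] PP   >
      [1,2] "no" : PP/(PP/N)
      [2,3] "gave" : PP/N
  [3,6] PP/S   >
    [3,4] "heard" : (PP/S)/NP
    [4,6] NP   <
      [4,5] "on" : N
      [5,6] "idea" : NP\N

[0,1] (S/(PP/S))/PP  lex  "near"
[1,2] PP/(PP/N)  lex  "no"
[2,3] PP/N  lex  "gave"
[1,3] PP  >  k=2
[0,3] S/(PP/S)  >  k=1
[3,4] (PP/S)/NP  lex  "heard"
[4,5] N  lex  "on"
[5,6] NP\N  lex  "idea"
[4,6] NP  <  k=5
[3,6] PP/S  >  k=4
[0,6] S  >  k=3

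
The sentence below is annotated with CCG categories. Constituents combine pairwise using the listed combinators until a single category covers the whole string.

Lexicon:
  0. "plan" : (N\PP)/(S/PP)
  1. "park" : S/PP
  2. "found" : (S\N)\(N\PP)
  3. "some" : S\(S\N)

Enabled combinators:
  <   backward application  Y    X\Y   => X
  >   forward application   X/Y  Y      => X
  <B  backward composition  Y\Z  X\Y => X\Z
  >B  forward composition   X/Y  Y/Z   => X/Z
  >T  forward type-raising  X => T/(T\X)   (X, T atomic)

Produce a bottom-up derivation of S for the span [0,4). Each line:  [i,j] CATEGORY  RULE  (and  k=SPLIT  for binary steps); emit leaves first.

[0,4] S   <
  [0,3] S\N   <
    [0,2] N\PP   >
      [0,1] "plan" : (N\PP)/(S/PP)
      [1,2] "park" : S/PP
    [2,3] "found" : (S\N)\(N\PP)
  [3,4] "some" : S\(S\N)

[0,1] (N\PP)/(S/PP)  lex  "plan"
[1,2] S/PP  lex  "park"
[0,2] N\PP  >  k=1
[2,3] (S\N)\(N\PP)  lex  "found"
[0,3] S\N  <  k=2
[3,4] S\(S\N)  lex  "some"
[0,4] S  <  k=3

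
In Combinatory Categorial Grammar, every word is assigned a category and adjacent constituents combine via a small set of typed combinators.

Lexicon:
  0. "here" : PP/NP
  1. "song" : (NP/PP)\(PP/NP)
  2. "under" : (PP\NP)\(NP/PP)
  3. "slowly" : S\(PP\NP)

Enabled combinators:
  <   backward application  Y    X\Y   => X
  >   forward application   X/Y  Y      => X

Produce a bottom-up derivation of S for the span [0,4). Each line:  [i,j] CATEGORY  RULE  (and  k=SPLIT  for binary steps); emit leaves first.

[0,1] PP/NP  lex  "here"
[1,2] (NP/PP)\(PP/NP)  lex  "song"
[0,2] NP/PP  <  k=1
[2,3] (PP\NP)\(NP/PP)  lex  "under"
[0,3] PP\NP  <  k=2
[3,4] S\(PP\NP)  lex  "slowly"
[0,4] S  <  k=3

[0,4] S   <
  [0,3] PP\NP   <
    [0,2] NP/PP   <
      [0,1] "here" : PP/NP
      [1,2] "song" : (NP/PP)\(PP/NP)
    [2,3] "under" : (PP\NP)\(NP/PP)
  [3,4] "slowly" : S\(PP\NP)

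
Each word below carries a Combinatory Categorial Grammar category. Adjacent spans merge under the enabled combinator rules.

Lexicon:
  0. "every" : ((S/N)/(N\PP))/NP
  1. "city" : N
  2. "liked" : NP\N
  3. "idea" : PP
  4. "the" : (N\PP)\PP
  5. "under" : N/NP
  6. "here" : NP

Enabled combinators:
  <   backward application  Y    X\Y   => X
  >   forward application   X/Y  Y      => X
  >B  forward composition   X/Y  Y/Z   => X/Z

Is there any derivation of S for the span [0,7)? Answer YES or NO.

YES

[0,7] S   >
  [0,5] S/N   >
    [0,3] (S/N)/(N\PP)   >
      [0,1] "every" : ((S/N)/(N\PP))/NP
      [1,3] NP   <
        [1,2] "city" : N
        [2,3] "liked" : NP\N
    [3,5] N\PP   <
      [3,4] "idea" : PP
      [4,5] "the" : (N\PP)\PP
  [5,7] N   >
    [5,6] "under" : N/NP
    [6,7] "here" : NP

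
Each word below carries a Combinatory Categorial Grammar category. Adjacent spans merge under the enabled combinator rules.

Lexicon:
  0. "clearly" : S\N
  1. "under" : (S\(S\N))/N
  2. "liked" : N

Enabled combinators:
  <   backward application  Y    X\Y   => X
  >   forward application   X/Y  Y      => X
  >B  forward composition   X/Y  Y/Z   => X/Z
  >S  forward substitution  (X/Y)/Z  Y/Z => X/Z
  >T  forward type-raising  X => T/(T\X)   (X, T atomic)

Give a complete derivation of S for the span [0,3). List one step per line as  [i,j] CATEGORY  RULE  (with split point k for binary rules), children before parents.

[0,3] S   <
  [0,1] "clearly" : S\N
  [1,3] S\(S\N)   >
    [1,2] "under" : (S\(S\N))/N
    [2,3] "liked" : N

[0,1] S\N  lex  "clearly"
[1,2] (S\(S\N))/N  lex  "under"
[2,3] N  lex  "liked"
[1,3] S\(S\N)  >  k=2
[0,3] S  <  k=1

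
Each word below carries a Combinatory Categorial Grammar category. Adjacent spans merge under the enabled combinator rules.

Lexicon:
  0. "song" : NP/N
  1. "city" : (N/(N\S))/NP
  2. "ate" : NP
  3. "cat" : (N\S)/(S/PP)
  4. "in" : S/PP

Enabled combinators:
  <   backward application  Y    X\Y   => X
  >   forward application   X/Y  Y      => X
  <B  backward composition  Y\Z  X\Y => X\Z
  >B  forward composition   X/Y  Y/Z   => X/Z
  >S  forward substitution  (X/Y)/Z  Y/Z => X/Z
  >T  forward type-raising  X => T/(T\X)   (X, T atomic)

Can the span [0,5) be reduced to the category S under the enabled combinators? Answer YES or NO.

NP/N (N/(N\S))/NP NP (N\S)/(S/PP) S/PP
CKY chart[0,5] = {N/(N\NP), NP, NP/(NP\NP), NP/(N\N), PP/(PP\NP), S/(S\NP)}; S ∉ chart

NO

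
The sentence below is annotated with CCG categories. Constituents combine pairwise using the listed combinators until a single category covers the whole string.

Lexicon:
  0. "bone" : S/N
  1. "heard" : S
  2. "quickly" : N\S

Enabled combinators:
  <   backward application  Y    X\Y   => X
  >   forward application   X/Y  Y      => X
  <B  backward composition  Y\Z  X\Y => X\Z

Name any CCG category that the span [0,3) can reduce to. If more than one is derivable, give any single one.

[0,3] S   >
  [0,1] "bone" : S/N
  [1,3] N   <
    [1,2] "heard" : S
    [2,3] "quickly" : N\S

S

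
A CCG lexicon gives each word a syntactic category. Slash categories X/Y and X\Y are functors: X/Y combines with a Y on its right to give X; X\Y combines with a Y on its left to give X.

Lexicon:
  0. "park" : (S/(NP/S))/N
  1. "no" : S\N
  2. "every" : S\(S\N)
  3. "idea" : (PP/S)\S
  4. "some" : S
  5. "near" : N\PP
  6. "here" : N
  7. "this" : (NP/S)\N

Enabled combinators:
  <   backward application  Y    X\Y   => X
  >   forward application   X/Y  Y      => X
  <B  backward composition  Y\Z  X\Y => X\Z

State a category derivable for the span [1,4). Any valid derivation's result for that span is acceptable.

PP/S

[0,8] S   >
  [0,6] S/(NP/S)   >
    [0,1] "park" : (S/(NP/S))/N
    [1,6] N   <
      [1,5] PP   >
        [1,4] PP/S   <
          [1,3] S   <
            [1,2] "no" : S\N
            [2,3] "every" : S\(S\N)
          [3,4] "idea" : (PP/S)\S
        [4,5] "some" : S
      [5,6] "near" : N\PP
  [6,8] NP/S   <
    [6,7] "here" : N
    [7,8] "this" : (NP/S)\N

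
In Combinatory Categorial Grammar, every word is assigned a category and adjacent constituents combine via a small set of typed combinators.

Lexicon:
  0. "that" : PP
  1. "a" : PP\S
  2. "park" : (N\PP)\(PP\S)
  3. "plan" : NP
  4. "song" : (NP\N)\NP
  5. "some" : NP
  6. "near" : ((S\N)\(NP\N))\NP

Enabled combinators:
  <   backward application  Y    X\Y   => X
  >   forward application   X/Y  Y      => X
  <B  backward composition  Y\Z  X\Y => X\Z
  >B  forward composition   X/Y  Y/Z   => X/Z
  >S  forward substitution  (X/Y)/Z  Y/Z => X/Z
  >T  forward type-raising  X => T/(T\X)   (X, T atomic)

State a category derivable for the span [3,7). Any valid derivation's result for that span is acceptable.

[0,7] S   <
  [0,3] N   <
    [0,1] "that" : PP
    [1,3] N\PP   <
      [1,2] "a" : PP\S
      [2,3] "park" : (N\PP)\(PP\S)
  [3,7] S\N   <
    [3,5] NP\N   <
      [3,4] "plan" : NP
      [4,5] "song" : (NP\N)\NP
    [5,7] (S\N)\(NP\N)   <
      [5,6] "some" : NP
      [6,7] "near" : ((S\N)\(NP\N))\NP

S\N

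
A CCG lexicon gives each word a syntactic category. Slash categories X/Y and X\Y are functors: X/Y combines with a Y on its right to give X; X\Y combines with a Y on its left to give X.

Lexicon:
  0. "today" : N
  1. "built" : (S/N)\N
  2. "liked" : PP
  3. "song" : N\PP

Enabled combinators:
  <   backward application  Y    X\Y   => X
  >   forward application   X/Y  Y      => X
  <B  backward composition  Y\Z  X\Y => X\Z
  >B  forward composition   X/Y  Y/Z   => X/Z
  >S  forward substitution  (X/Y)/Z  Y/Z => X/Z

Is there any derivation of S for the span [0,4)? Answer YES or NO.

[0,4] S   >
  [0,2] S/N   <
    [0,1] "today" : N
    [1,2] "built" : (S/N)\N
  [2,4] N   <
    [2,3] "liked" : PP
    [3,4] "song" : N\PP

YES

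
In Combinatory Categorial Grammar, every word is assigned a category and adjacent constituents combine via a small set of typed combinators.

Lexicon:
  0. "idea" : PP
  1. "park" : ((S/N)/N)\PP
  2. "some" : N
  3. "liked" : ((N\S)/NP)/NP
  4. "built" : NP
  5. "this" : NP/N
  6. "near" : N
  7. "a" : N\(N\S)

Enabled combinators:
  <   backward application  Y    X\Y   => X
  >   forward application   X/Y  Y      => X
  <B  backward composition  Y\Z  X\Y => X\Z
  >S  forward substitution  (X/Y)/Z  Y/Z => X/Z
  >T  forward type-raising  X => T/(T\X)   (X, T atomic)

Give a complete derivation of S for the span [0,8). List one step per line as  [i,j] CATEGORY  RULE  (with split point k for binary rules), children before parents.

[0,1] PP  lex  "idea"
[1,2] ((S/N)/N)\PP  lex  "park"
[0,2] (S/N)/N  <  k=1
[2,3] N  lex  "some"
[0,3] S/N  >  k=2
[3,4] ((N\S)/NP)/NP  lex  "liked"
[4,5] NP  lex  "built"
[3,5] (N\S)/NP  >  k=4
[5,6] NP/N  lex  "this"
[6,7] N  lex  "near"
[5,7] NP  >  k=6
[3,7] N\S  >  k=5
[7,8] N\(N\S)  lex  "a"
[3,8] N  <  k=7
[0,8] S  >  k=3

[0,8] S   >
  [0,3] S/N   >
    [0,2] (S/N)/N   <
      [0,1] "idea" : PP
      [1,2] "park" : ((S/N)/N)\PP
    [2,3] "some" : N
  [3,8] N   <
    [3,7] N\S   >
      [3,5] (N\S)/NP   >
        [3,4] "liked" : ((N\S)/NP)/NP
        [4,5] "built" : NP
      [5,7] NP   >
        [5,6] "this" : NP/N
        [6,7] "near" : N
    [7,8] "a" : N\(N\S)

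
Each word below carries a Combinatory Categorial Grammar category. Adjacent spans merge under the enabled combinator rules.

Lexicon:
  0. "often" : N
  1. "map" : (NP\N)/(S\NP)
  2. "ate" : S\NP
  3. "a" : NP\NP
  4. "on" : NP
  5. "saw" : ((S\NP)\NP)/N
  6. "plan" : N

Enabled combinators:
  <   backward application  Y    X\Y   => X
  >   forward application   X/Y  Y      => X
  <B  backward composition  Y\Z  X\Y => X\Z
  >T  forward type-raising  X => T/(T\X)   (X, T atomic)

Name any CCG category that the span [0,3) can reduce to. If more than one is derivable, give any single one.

NP

[0,7] S   <
  [0,3] NP   >
    [0,1] NP/(NP\N)   >T
      [0,1] "often" : N
    [1,3] NP\N   >
      [1,2] "map" : (NP\N)/(S\NP)
      [2,3] "ate" : S\NP
  [3,7] S\NP   <B
    [3,4] "a" : NP\NP
    [4,7] S\NP   <
      [4,5] "on" : NP
      [5,7] (S\NP)\NP   >
        [5,6] "saw" : ((S\NP)\NP)/N
        [6,7] "plan" : N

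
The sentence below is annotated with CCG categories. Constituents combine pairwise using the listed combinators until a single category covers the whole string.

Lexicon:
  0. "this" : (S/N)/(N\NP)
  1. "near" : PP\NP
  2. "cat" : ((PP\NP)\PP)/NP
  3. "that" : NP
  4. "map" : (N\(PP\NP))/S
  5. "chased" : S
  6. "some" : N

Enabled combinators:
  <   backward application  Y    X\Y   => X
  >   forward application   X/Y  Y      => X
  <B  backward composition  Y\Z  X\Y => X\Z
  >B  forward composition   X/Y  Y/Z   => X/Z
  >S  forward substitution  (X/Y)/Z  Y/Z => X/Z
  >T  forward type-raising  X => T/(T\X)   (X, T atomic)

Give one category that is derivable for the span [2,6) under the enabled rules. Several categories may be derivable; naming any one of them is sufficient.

N\PP

[0,7] S   >
  [0,6] S/N   >
    [0,1] "this" : (S/N)/(N\NP)
    [1,6] N\NP   <B
      [1,2] "near" : PP\NP
      [2,6] N\PP   <B
        [2,4] (PP\NP)\PP   >
          [2,3] "cat" : ((PP\NP)\PP)/NP
          [3,4] "that" : NP
        [4,6] N\(PP\NP)   >
          [4,5] "map" : (N\(PP\NP))/S
          [5,6] "chased" : S
  [6,7] "some" : N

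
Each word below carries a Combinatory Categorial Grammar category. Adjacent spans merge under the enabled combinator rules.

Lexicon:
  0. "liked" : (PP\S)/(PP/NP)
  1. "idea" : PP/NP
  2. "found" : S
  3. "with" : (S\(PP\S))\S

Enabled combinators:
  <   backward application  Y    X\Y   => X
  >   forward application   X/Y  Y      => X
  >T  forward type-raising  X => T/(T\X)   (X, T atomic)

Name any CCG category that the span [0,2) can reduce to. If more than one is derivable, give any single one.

[0,4] S   <
  [0,2] PP\S   >
    [0,1] "liked" : (PP\S)/(PP/NP)
    [1,2] "idea" : PP/NP
  [2,4] S\(PP\S)   <
    [2,3] "found" : S
    [3,4] "with" : (S\(PP\S))\S

PP\S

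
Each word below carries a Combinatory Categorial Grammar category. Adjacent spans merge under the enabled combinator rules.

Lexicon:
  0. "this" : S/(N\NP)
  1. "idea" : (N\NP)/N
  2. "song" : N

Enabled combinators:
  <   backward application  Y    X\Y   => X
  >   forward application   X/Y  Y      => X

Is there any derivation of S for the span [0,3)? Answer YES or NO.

[0,3] S   >
  [0,1] "this" : S/(N\NP)
  [1,3] N\NP   >
    [1,2] "idea" : (N\NP)/N
    [2,3] "song" : N

YES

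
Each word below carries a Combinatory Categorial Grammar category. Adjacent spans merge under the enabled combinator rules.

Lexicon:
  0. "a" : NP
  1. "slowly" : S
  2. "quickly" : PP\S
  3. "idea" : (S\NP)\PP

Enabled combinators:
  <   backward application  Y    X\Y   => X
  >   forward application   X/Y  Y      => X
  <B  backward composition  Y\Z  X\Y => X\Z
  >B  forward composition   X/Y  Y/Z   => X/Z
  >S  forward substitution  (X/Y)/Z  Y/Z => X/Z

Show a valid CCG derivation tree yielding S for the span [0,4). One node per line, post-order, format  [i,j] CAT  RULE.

[0,4] S   <
  [0,1] "a" : NP
  [1,4] S\NP   <
    [1,3] PP   <
      [1,2] "slowly" : S
      [2,3] "quickly" : PP\S
    [3,4] "idea" : (S\NP)\PP

[0,1] NP  lex  "a"
[1,2] S  lex  "slowly"
[2,3] PP\S  lex  "quickly"
[1,3] PP  <  k=2
[3,4] (S\NP)\PP  lex  "idea"
[1,4] S\NP  <  k=3
[0,4] S  <  k=1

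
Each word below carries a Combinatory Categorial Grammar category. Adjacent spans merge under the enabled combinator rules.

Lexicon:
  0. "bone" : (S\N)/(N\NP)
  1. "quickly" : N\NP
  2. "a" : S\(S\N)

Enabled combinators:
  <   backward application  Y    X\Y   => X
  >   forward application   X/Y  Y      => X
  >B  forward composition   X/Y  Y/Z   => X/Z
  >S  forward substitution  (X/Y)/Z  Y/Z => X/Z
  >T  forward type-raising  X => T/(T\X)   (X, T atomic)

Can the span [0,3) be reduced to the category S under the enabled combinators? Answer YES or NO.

[0,3] S   <
  [0,2] S\N   >
    [0,1] "bone" : (S\N)/(N\NP)
    [1,2] "quickly" : N\NP
  [2,3] "a" : S\(S\N)

YES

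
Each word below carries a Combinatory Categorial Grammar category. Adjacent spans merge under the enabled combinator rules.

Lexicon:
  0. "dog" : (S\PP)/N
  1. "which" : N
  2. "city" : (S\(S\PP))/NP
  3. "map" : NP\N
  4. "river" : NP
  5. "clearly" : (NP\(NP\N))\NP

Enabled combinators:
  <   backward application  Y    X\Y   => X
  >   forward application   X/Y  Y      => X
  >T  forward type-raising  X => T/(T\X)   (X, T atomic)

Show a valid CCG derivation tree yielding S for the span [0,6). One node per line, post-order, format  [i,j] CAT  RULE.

[0,6] S   <
  [0,2] S\PP   >
    [0,1] "dog" : (S\PP)/N
    [1,2] "which" : N
  [2,6] S\(S\PP)   >
    [2,3] "city" : (S\(S\PP))/NP
    [3,6] NP   <
      [3,4] "map" : NP\N
      [4,6] NP\(NP\N)   <
        [4,5] "river" : NP
        [5,6] "clearly" : (NP\(NP\N))\NP

[0,1] (S\PP)/N  lex  "dog"
[1,2] N  lex  "which"
[0,2] S\PP  >  k=1
[2,3] (S\(S\PP))/NP  lex  "city"
[3,4] NP\N  lex  "map"
[4,5] NP  lex  "river"
[5,6] (NP\(NP\N))\NP  lex  "clearly"
[4,6] NP\(NP\N)  <  k=5
[3,6] NP  <  k=4
[2,6] S\(S\PP)  >  k=3
[0,6] S  <  k=2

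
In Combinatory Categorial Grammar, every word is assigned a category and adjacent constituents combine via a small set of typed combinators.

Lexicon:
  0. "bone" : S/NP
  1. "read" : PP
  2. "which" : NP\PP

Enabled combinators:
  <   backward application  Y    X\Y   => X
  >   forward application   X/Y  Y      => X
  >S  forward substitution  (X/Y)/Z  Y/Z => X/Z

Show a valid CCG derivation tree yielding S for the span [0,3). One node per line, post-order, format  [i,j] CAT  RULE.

[0,3] S   >
  [0,1] "bone" : S/NP
  [1,3] NP   <
    [1,2] "read" : PP
    [2,3] "which" : NP\PP

[0,1] S/NP  lex  "bone"
[1,2] PP  lex  "read"
[2,3] NP\PP  lex  "which"
[1,3] NP  <  k=2
[0,3] S  >  k=1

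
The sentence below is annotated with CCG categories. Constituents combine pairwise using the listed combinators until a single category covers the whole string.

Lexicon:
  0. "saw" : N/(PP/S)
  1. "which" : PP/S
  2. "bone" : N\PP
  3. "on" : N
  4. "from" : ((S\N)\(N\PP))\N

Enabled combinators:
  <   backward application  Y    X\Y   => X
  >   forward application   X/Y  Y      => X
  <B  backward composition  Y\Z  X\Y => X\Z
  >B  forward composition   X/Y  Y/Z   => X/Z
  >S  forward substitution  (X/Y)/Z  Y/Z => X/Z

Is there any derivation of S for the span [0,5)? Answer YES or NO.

[0,5] S   <
  [0,2] N   >
    [0,1] "saw" : N/(PP/S)
    [1,2] "which" : PP/S
  [2,5] S\N   <
    [2,3] "bone" : N\PP
    [3,5] (S\N)\(N\PP)   <
      [3,4] "on" : N
      [4,5] "from" : ((S\N)\(N\PP))\N

YES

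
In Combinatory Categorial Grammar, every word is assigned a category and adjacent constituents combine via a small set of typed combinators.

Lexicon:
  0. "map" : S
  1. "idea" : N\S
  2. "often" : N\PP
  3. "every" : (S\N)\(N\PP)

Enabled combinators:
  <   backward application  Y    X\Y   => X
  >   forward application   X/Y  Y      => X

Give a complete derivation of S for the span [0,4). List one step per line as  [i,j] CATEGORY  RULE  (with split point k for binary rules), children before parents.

[0,4] S   <
  [0,2] N   <
    [0,1] "map" : S
    [1,2] "idea" : N\S
  [2,4] S\N   <
    [2,3] "often" : N\PP
    [3,4] "every" : (S\N)\(N\PP)

[0,1] S  lex  "map"
[1,2] N\S  lex  "idea"
[0,2] N  <  k=1
[2,3] N\PP  lex  "often"
[3,4] (S\N)\(N\PP)  lex  "every"
[2,4] S\N  <  k=3
[0,4] S  <  k=2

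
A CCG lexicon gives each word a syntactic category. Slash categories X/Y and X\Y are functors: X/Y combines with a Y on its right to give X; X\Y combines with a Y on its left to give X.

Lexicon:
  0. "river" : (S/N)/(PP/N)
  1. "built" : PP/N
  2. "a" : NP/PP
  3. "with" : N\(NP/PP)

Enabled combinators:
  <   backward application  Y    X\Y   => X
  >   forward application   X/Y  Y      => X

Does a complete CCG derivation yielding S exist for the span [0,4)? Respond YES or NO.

YES

[0,4] S   >
  [0,2] S/N   >
    [0,1] "river" : (S/N)/(PP/N)
    [1,2] "built" : PP/N
  [2,4] N   <
    [2,3] "a" : NP/PP
    [3,4] "with" : N\(NP/PP)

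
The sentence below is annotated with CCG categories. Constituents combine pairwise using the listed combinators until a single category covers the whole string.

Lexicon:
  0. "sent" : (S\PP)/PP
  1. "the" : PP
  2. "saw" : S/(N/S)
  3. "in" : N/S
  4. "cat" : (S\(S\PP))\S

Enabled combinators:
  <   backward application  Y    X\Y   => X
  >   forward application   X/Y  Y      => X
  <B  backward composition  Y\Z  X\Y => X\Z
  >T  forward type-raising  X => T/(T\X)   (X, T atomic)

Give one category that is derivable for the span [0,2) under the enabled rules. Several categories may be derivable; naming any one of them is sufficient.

[0,5] S   <
  [0,2] S\PP   >
    [0,1] "sent" : (S\PP)/PP
    [1,2] "the" : PP
  [2,5] S\(S\PP)   <
    [2,4] S   >
      [2,3] "saw" : S/(N/S)
      [3,4] "in" : N/S
    [4,5] "cat" : (S\(S\PP))\S

S\PP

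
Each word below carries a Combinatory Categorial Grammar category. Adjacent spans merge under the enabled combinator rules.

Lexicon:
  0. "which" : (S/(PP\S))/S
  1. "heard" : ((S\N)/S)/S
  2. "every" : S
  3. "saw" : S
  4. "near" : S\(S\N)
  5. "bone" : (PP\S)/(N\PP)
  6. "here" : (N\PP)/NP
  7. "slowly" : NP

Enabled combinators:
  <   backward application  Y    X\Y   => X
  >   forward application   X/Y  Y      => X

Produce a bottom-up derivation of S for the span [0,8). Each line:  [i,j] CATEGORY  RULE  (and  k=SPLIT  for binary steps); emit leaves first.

[0,8] S   >
  [0,5] S/(PP\S)   >
    [0,1] "which" : (S/(PP\S))/S
    [1,5] S   <
      [1,4] S\N   >
        [1,3] (S\N)/S   >
          [1,2] "heard" : ((S\N)/S)/S
          [2,3] "every" : S
        [3,4] "saw" : S
      [4,5] "near" : S\(S\N)
  [5,8] PP\S   >
    [5,6] "bone" : (PP\S)/(N\PP)
    [6,8] N\PP   >
      [6,7] "here" : (N\PP)/NP
      [7,8] "slowly" : NP

[0,1] (S/(PP\S))/S  lex  "which"
[1,2] ((S\N)/S)/S  lex  "heard"
[2,3] S  lex  "every"
[1,3] (S\N)/S  >  k=2
[3,4] S  lex  "saw"
[1,4] S\N  >  k=3
[4,5] S\(S\N)  lex  "near"
[1,5] S  <  k=4
[0,5] S/(PP\S)  >  k=1
[5,6] (PP\S)/(N\PP)  lex  "bone"
[6,7] (N\PP)/NP  lex  "here"
[7,8] NP  lex  "slowly"
[6,8] N\PP  >  k=7
[5,8] PP\S  >  k=6
[0,8] S  >  k=5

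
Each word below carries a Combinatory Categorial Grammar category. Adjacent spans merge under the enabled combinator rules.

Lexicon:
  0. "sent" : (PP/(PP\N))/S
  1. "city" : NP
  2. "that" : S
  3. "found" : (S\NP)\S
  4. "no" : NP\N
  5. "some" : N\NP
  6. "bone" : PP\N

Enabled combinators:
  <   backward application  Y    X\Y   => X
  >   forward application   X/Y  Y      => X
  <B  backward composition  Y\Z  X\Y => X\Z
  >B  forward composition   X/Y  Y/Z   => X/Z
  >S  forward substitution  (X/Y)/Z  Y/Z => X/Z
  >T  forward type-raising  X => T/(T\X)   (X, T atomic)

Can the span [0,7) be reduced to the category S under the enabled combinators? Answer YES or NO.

NO

(PP/(PP\N))/S NP S (S\NP)\S NP\N N\NP PP\N
CKY chart[0,7] = {N/(N\PP), NP/(NP\PP), PP, PP/(PP\PP), S/(S\PP)}; S ∉ chart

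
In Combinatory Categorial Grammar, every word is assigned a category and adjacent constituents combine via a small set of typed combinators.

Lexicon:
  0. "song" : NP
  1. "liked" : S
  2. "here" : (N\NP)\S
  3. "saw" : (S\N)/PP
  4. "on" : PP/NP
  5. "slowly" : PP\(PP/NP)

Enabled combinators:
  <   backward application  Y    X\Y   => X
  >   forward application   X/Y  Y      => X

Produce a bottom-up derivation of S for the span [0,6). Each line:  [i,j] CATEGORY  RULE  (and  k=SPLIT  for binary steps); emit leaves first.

[0,6] S   <
  [0,3] N   <
    [0,1] "song" : NP
    [1,3] N\NP   <
      [1,2] "liked" : S
      [2,3] "here" : (N\NP)\S
  [3,6] S\N   >
    [3,4] "saw" : (S\N)/PP
    [4,6] PP   <
      [4,5] "on" : PP/NP
      [5,6] "slowly" : PP\(PP/NP)

[0,1] NP  lex  "song"
[1,2] S  lex  "liked"
[2,3] (N\NP)\S  lex  "here"
[1,3] N\NP  <  k=2
[0,3] N  <  k=1
[3,4] (S\N)/PP  lex  "saw"
[4,5] PP/NP  lex  "on"
[5,6] PP\(PP/NP)  lex  "slowly"
[4,6] PP  <  k=5
[3,6] S\N  >  k=4
[0,6] S  <  k=3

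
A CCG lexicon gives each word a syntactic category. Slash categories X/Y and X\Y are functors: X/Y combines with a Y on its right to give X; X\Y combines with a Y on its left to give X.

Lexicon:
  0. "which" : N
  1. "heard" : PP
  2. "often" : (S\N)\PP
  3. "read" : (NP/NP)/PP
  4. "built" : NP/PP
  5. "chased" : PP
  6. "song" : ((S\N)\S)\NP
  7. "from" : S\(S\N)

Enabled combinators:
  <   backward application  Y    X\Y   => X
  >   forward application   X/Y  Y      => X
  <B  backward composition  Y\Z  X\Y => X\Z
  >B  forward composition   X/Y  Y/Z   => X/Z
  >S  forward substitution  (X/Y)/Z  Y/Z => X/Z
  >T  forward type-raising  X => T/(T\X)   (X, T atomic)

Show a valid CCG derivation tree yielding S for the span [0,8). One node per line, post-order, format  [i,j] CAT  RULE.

[0,8] S   <
  [0,7] S\N   <
    [0,3] S   >
      [0,1] S/(S\N)   >T
        [0,1] "which" : N
      [1,3] S\N   <
        [1,2] "heard" : PP
        [2,3] "often" : (S\N)\PP
    [3,7] (S\N)\S   <
      [3,6] NP   >
        [3,5] NP/PP   >S
          [3,4] "read" : (NP/NP)/PP
          [4,5] "built" : NP/PP
        [5,6] "chased" : PP
      [6,7] "song" : ((S\N)\S)\NP
  [7,8] "from" : S\(S\N)

[0,1] N  lex  "which"
[0,1] S/(S\N)  >T
[1,2] PP  lex  "heard"
[2,3] (S\N)\PP  lex  "often"
[1,3] S\N  <  k=2
[0,3] S  >  k=1
[3,4] (NP/NP)/PP  lex  "read"
[4,5] NP/PP  lex  "built"
[3,5] NP/PP  >S  k=4
[5,6] PP  lex  "chased"
[3,6] NP  >  k=5
[6,7] ((S\N)\S)\NP  lex  "song"
[3,7] (S\N)\S  <  k=6
[0,7] S\N  <  k=3
[7,8] S\(S\N)  lex  "from"
[0,8] S  <  k=7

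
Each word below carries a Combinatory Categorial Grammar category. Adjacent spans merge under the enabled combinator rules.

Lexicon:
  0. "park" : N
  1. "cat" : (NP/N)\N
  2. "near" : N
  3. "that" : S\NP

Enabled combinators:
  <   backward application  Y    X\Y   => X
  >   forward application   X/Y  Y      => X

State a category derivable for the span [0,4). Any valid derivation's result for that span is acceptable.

S

[0,4] S   <
  [0,3] NP   >
    [0,2] NP/N   <
      [0,1] "park" : N
      [1,2] "cat" : (NP/N)\N
    [2,3] "near" : N
  [3,4] "that" : S\NP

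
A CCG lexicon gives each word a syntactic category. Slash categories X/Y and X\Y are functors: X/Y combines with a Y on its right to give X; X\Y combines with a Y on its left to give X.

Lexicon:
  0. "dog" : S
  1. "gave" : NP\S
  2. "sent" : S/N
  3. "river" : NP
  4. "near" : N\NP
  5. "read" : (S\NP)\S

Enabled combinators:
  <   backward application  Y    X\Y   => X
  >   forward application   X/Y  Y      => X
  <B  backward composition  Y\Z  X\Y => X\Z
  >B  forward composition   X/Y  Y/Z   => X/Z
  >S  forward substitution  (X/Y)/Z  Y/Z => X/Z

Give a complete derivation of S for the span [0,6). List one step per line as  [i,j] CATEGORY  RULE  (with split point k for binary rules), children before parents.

[0,1] S  lex  "dog"
[1,2] NP\S  lex  "gave"
[0,2] NP  <  k=1
[2,3] S/N  lex  "sent"
[3,4] NP  lex  "river"
[4,5] N\NP  lex  "near"
[3,5] N  <  k=4
[2,5] S  >  k=3
[5,6] (S\NP)\S  lex  "read"
[2,6] S\NP  <  k=5
[0,6] S  <  k=2

[0,6] S   <
  [0,2] NP   <
    [0,1] "dog" : S
    [1,2] "gave" : NP\S
  [2,6] S\NP   <
    [2,5] S   >
      [2,3] "sent" : S/N
      [3,5] N   <
        [3,4] "river" : NP
        [4,5] "near" : N\NP
    [5,6] "read" : (S\NP)\S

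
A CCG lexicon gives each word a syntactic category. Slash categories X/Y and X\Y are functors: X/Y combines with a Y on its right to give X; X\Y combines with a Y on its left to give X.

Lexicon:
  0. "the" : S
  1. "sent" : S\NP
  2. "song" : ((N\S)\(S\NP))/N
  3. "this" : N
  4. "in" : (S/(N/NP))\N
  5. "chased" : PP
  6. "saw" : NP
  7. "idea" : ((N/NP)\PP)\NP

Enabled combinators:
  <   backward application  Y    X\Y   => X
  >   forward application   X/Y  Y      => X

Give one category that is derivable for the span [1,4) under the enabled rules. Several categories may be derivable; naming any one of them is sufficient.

N\S

[0,8] S   >
  [0,5] S/(N/NP)   <
    [0,4] N   <
      [0,1] "the" : S
      [1,4] N\S   <
        [1,2] "sent" : S\NP
        [2,4] (N\S)\(S\NP)   >
          [2,3] "song" : ((N\S)\(S\NP))/N
          [3,4] "this" : N
    [4,5] "in" : (S/(N/NP))\N
  [5,8] N/NP   <
    [5,6] "chased" : PP
    [6,8] (N/NP)\PP   <
      [6,7] "saw" : NP
      [7,8] "idea" : ((N/NP)\PP)\NP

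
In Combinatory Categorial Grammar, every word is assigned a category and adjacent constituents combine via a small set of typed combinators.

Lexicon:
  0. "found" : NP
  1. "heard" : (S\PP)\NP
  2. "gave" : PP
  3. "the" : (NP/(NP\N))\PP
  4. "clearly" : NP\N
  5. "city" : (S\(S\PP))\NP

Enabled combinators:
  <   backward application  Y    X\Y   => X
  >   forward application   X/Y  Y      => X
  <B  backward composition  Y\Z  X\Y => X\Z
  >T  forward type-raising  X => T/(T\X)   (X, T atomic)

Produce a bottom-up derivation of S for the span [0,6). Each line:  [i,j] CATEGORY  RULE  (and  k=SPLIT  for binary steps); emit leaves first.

[0,6] S   <
  [0,2] S\PP   <
    [0,1] "found" : NP
    [1,2] "heard" : (S\PP)\NP
  [2,6] S\(S\PP)   <
    [2,5] NP   >
      [2,4] NP/(NP\N)   <
        [2,3] "gave" : PP
        [3,4] "the" : (NP/(NP\N))\PP
      [4,5] "clearly" : NP\N
    [5,6] "city" : (S\(S\PP))\NP

[0,1] NP  lex  "found"
[1,2] (S\PP)\NP  lex  "heard"
[0,2] S\PP  <  k=1
[2,3] PP  lex  "gave"
[3,4] (NP/(NP\N))\PP  lex  "the"
[2,4] NP/(NP\N)  <  k=3
[4,5] NP\N  lex  "clearly"
[2,5] NP  >  k=4
[5,6] (S\(S\PP))\NP  lex  "city"
[2,6] S\(S\PP)  <  k=5
[0,6] S  <  k=2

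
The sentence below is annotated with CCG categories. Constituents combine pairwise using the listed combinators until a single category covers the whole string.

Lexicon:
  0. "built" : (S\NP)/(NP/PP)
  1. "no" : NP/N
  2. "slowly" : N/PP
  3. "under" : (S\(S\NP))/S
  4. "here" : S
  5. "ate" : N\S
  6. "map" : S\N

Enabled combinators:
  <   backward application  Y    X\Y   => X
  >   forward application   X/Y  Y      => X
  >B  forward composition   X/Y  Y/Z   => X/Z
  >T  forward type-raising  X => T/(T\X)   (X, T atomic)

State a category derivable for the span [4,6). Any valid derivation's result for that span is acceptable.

N

[0,7] S   <
  [0,3] S\NP   >
    [0,1] "built" : (S\NP)/(NP/PP)
    [1,3] NP/PP   >B
      [1,2] "no" : NP/N
      [2,3] "slowly" : N/PP
  [3,7] S\(S\NP)   >
    [3,4] "under" : (S\(S\NP))/S
    [4,7] S   <
      [4,6] N   >
        [4,5] N/(N\S)   >T
          [4,5] "here" : S
        [5,6] "ate" : N\S
      [6,7] "map" : S\N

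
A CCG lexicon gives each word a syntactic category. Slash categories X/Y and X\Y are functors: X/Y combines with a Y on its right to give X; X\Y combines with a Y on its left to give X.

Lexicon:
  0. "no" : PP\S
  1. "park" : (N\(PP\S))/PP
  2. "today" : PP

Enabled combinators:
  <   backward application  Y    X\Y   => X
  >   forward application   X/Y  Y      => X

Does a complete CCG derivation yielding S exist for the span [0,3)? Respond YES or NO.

NO

PP\S (N\(PP\S))/PP PP
CKY chart[0,3] = {N}; S ∉ chart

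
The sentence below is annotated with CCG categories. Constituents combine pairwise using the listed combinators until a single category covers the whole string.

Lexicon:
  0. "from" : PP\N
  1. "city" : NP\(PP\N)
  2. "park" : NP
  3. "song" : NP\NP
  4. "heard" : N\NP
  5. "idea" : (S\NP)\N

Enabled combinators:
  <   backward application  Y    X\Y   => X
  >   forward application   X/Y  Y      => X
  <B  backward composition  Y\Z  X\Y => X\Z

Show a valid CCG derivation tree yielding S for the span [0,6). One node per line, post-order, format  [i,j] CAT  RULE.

[0,1] PP\N  lex  "from"
[1,2] NP\(PP\N)  lex  "city"
[0,2] NP  <  k=1
[2,3] NP  lex  "park"
[3,4] NP\NP  lex  "song"
[4,5] N\NP  lex  "heard"
[3,5] N\NP  <B  k=4
[2,5] N  <  k=3
[5,6] (S\NP)\N  lex  "idea"
[2,6] S\NP  <  k=5
[0,6] S  <  k=2

[0,6] S   <
  [0,2] NP   <
    [0,1] "from" : PP\N
    [1,2] "city" : NP\(PP\N)
  [2,6] S\NP   <
    [2,5] N   <
      [2,3] "park" : NP
      [3,5] N\NP   <B
        [3,4] "song" : NP\NP
        [4,5] "heard" : N\NP
    [5,6] "idea" : (S\NP)\N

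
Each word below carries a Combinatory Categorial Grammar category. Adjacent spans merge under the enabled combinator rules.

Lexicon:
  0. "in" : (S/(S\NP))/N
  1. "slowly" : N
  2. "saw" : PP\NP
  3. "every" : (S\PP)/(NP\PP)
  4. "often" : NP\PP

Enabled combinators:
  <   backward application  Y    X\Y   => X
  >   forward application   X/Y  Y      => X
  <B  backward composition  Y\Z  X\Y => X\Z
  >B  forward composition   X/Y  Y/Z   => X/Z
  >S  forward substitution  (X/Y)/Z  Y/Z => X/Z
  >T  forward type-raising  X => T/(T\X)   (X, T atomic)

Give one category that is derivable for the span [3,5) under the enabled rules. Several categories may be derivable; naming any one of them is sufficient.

[0,5] S   >
  [0,2] S/(S\NP)   >
    [0,1] "in" : (S/(S\NP))/N
    [1,2] "slowly" : N
  [2,5] S\NP   <B
    [2,3] "saw" : PP\NP
    [3,5] S\PP   >
      [3,4] "every" : (S\PP)/(NP\PP)
      [4,5] "often" : NP\PP

S\PP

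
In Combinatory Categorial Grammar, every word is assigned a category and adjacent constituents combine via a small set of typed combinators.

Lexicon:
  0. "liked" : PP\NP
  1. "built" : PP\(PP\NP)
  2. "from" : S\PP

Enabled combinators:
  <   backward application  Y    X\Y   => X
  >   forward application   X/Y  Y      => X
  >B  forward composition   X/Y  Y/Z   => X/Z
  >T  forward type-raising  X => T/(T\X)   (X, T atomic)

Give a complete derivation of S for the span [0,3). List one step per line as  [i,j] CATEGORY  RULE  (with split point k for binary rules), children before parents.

[0,1] PP\NP  lex  "liked"
[1,2] PP\(PP\NP)  lex  "built"
[0,2] PP  <  k=1
[2,3] S\PP  lex  "from"
[0,3] S  <  k=2

[0,3] S   <
  [0,2] PP   <
    [0,1] "liked" : PP\NP
    [1,2] "built" : PP\(PP\NP)
  [2,3] "from" : S\PP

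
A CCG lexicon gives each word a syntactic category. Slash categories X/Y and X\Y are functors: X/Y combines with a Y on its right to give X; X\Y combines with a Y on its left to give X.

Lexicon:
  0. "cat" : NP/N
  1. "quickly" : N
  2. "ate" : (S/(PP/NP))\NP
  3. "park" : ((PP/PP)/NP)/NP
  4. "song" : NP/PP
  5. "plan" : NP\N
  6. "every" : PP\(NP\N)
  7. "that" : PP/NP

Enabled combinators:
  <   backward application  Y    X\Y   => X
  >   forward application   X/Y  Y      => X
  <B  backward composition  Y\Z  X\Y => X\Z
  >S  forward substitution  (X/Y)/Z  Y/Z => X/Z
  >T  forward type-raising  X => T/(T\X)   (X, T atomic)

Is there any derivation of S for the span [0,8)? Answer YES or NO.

YES

[0,8] S   >
  [0,3] S/(PP/NP)   <
    [0,2] NP   >
      [0,1] "cat" : NP/N
      [1,2] "quickly" : N
    [2,3] "ate" : (S/(PP/NP))\NP
  [3,8] PP/NP   >S
    [3,7] (PP/PP)/NP   >
      [3,4] "park" : ((PP/PP)/NP)/NP
      [4,7] NP   >
        [4,5] "song" : NP/PP
        [5,7] PP   <
          [5,6] "plan" : NP\N
          [6,7] "every" : PP\(NP\N)
    [7,8] "that" : PP/NP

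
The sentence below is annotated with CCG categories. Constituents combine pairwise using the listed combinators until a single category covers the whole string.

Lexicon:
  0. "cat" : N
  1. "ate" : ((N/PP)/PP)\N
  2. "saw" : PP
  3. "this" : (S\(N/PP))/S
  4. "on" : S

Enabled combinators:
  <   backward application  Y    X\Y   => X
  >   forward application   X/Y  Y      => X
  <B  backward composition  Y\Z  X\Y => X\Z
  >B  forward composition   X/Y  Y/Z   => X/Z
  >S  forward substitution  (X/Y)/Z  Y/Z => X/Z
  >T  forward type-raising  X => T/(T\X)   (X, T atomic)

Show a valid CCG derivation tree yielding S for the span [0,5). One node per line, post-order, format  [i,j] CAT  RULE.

[0,5] S   <
  [0,3] N/PP   >
    [0,2] (N/PP)/PP   <
      [0,1] "cat" : N
      [1,2] "ate" : ((N/PP)/PP)\N
    [2,3] "saw" : PP
  [3,5] S\(N/PP)   >
    [3,4] "this" : (S\(N/PP))/S
    [4,5] "on" : S

[0,1] N  lex  "cat"
[1,2] ((N/PP)/PP)\N  lex  "ate"
[0,2] (N/PP)/PP  <  k=1
[2,3] PP  lex  "saw"
[0,3] N/PP  >  k=2
[3,4] (S\(N/PP))/S  lex  "this"
[4,5] S  lex  "on"
[3,5] S\(N/PP)  >  k=4
[0,5] S  <  k=3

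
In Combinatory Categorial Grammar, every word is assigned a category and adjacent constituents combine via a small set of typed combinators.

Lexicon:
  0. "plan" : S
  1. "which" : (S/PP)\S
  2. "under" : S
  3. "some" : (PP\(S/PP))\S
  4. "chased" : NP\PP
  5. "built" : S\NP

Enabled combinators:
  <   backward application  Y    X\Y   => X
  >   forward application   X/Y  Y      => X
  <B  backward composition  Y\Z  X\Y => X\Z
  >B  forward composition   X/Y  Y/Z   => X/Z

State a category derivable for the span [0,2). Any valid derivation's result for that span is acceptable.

[0,6] S   <
  [0,4] PP   <
    [0,2] S/PP   <
      [0,1] "plan" : S
      [1,2] "which" : (S/PP)\S
    [2,4] PP\(S/PP)   <
      [2,3] "under" : S
      [3,4] "some" : (PP\(S/PP))\S
  [4,6] S\PP   <B
    [4,5] "chased" : NP\PP
    [5,6] "built" : S\NP

S/PP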